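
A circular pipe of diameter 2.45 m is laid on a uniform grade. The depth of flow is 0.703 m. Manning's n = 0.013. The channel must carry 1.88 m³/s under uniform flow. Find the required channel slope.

S = 0.0016

For a circular section of diameter D = 2.45 m at depth y = 0.703 m, the central angle is θ = 2 arccos(1 − 2y/D) = 2.261 rad. Then A = (D²/8)(θ − sin θ) = 1.118 m² and P = Dθ/2 = 2.77 m.
Hydraulic radius R = A/P = 1.118/2.77 = 0.4037 m.
From Manning's equation, S = [nQ / (1 A R^(2/3))]² = [0.013 × 1.88 / (1 × 1.118 × 0.4037^(2/3))]² = 0.0016.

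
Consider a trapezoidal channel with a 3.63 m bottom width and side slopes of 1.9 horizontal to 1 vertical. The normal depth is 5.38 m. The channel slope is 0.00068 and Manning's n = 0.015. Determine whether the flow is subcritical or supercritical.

With bottom width b = 3.63 m and side slope z = 1.9: A = (b + zy)y = (3.63 + 1.9×5.38)×5.38 = 74.52 m²; P = b + 2y√(1+z²) = 3.63 + 2×5.38×2.147 = 26.73 m.
Hydraulic radius R = A/P = 74.52/26.73 = 2.788 m.
V = (1/n) R^(2/3) √S = (1/0.015) × 2.788^(2/3) × √0.00068 = 3.443 m/s. Hydraulic depth D_h = A/T = 74.52/24.07 = 3.096 m.
Froude number Fr = V/√(g·D_h) = 3.443/√(9.81×3.096) = 0.625, which is less than 1, so the flow is subcritical.

subcritical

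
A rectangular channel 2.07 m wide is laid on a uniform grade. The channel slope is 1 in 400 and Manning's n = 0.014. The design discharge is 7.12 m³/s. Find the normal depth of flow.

Manning's equation rearranged: A R^(2/3) = nQ / (1·√S) = 0.014 × 7.12 / (√0.0025) = 1.994.
At y = 1.72 m: A R^(2/3) = 2.661 — over.
At y = 1.02 m: A R^(2/3) = 1.354 — short.
At y = 1.37 m: A R^(2/3) = 1.994 — matches.

y_n = 1.37 m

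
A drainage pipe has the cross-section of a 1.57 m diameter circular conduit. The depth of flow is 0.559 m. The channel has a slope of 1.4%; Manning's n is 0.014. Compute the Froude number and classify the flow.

For a circular section of diameter D = 1.57 m at depth y = 0.559 m, the central angle is θ = 2 arccos(1 − 2y/D) = 2.558 rad. Then A = (D²/8)(θ − sin θ) = 0.6181 m² and P = Dθ/2 = 2.008 m.
Hydraulic radius R = A/P = 0.6181/2.008 = 0.3079 m.
V = (1/n) R^(2/3) √S = (1/0.014) × 0.3079^(2/3) × √0.014 = 3.853 m/s. Hydraulic depth D_h = A/T = 0.6181/1.504 = 0.4111 m.
Froude number Fr = V/√(g·D_h) = 3.853/√(9.81×0.4111) = 1.92, which is greater than 1, so the flow is supercritical.

supercritical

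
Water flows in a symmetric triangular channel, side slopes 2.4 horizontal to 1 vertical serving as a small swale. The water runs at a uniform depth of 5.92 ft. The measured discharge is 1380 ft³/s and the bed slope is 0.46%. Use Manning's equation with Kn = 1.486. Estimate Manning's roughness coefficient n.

For a triangular section with side slope z = 2.4: A = zy² = 2.4×5.92² = 84.11 ft²; P = 2y√(1+z²) = 2×5.92×2.6 = 30.78 ft.
Hydraulic radius R = A/P = 84.11/30.78 = 2.732 ft.
Rearranging Manning's equation: n = (1.486/Q) A R^(2/3) S^(1/2) = (1.486/1380) × 84.11 × 2.732^(2/3) × √0.0046 = 0.012.

n = 0.012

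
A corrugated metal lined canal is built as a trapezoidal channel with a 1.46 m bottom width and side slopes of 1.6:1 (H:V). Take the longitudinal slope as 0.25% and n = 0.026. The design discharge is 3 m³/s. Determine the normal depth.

y_n = 0.856 m

Manning's equation rearranged: A R^(2/3) = nQ / (1·√S) = 0.026 × 3 / (√0.0025) = 1.56.
Trying y = 0.648 m: A R^(2/3) = 0.8991 — too small.
Trying y = 0.856 m: A R^(2/3) = 1.559 — matches.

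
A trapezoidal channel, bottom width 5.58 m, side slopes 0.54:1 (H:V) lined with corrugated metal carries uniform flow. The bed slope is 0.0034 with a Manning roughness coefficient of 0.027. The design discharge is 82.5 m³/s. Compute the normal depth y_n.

y_n = 3.38 m

Manning's equation rearranged: A R^(2/3) = nQ / (1·√S) = 0.027 × 82.5 / (√0.0034) = 38.2.
Try y = 3.81 m: A R^(2/3) = 46.86 — too large.
Try y = 3 m: A R^(2/3) = 31.27 — too small.
Try y = 3.38 m: A R^(2/3) = 38.22 — matches.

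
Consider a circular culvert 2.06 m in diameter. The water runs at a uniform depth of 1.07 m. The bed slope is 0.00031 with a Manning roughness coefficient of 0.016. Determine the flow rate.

Q = 1.26 m³/s

For a circular section of diameter D = 2.06 m at depth y = 1.07 m, the central angle is θ = 2 arccos(1 − 2y/D) = 3.219 rad. Then A = (D²/8)(θ − sin θ) = 1.749 m² and P = Dθ/2 = 3.316 m.
Hydraulic radius R = A/P = 1.749/3.316 = 0.5274 m.
Manning's equation: Q = (1/n) A R^(2/3) S^(1/2) = (1/0.016) × 1.749 × 0.5274^(2/3) × 0.00031^(1/2) = 1.26 m³/s.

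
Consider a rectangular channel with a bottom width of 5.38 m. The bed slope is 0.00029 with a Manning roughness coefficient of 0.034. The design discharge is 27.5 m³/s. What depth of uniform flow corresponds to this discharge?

Manning's equation rearranged: A R^(2/3) = nQ / (1·√S) = 0.034 × 27.5 / (√0.00029) = 54.91.
Try y = 7.95 m: A R^(2/3) = 68.12 — over.
Try y = 4.97 m: A R^(2/3) = 38.76 — short.
Try y = 6.62 m: A R^(2/3) = 54.88 — matches.

y_n = 6.62 m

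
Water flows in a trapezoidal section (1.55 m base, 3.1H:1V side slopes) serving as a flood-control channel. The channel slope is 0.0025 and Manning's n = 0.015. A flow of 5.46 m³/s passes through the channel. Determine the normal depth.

y_n = 0.735 m

Manning's equation rearranged: A R^(2/3) = nQ / (1·√S) = 0.015 × 5.46 / (√0.0025) = 1.638.
Trying y = 0.512 m: A R^(2/3) = 0.7652 — too small.
Trying y = 0.852 m: A R^(2/3) = 2.258 — too large.
Trying y = 0.735 m: A R^(2/3) = 1.638 — ≈ 1.638.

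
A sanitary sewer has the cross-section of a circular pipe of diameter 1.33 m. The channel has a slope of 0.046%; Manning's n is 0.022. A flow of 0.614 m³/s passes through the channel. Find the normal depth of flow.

y_n = 1.03 m

Manning's equation rearranged: A R^(2/3) = nQ / (1·√S) = 0.022 × 0.614 / (√0.00046) = 0.6298.
At y = 1.24 m: A R^(2/3) = 0.7171 — over.
At y = 1.03 m: A R^(2/3) = 0.6303 — close enough.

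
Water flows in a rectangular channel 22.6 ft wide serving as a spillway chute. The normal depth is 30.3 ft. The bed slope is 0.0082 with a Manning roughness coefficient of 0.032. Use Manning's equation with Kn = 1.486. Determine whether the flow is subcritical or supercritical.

Flow area A = b·y = 22.6 × 30.3 = 684.8 ft². Wetted perimeter P = b + 2y = 22.6 + 2×30.3 = 83.2 ft.
Hydraulic radius R = A/P = 684.8/83.2 = 8.231 ft.
V = (1.486/n) R^(2/3) √S = (1.486/0.032) × 8.231^(2/3) × √0.0082 = 17.14 ft/s. Hydraulic depth D_h = A/T = 684.8/22.6 = 30.3 ft.
Froude number Fr = V/√(g·D_h) = 17.14/√(32.2×30.3) = 0.549, which is less than 1, so the flow is subcritical.

subcritical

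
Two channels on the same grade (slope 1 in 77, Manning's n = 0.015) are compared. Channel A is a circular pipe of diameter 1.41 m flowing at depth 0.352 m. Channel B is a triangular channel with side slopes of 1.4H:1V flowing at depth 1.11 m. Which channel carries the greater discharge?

channel B

Channel A: For a circular section of diameter D = 1.41 m at depth y = 0.352 m, the central angle is θ = 2 arccos(1 − 2y/D) = 2.093 rad. Then A = (D²/8)(θ − sin θ) = 0.3047 m² and P = Dθ/2 = 1.475 m. Hydraulic radius R = A/P = 0.3047/1.475 = 0.2065 m. Q_A = (1/0.015)·0.3047·0.2065^(2/3)·√0.01299 = 0.8086 m³/s.
Channel B: For a triangular section with side slope z = 1.4: A = zy² = 1.4×1.11² = 1.725 m²; P = 2y√(1+z²) = 2×1.11×1.72 = 3.819 m. Hydraulic radius R = A/P = 1.725/3.819 = 0.4516 m. Q_B = (1/0.015)·1.725·0.4516^(2/3)·√0.01299 = 7.714 m³/s.
Q_A = 0.8086 m³/s vs Q_B = 7.714 m³/s, so channel B carries more.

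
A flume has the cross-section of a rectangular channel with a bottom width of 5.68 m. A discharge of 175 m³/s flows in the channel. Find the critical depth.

For a rectangular channel, critical depth y_c = (q²/g)^(1/3) where q = Q/b = 175/5.68 = 30.81 m²/s.
So y_c = (30.81²/9.81)^(1/3) = 4.59 m.

y_c = 4.59 m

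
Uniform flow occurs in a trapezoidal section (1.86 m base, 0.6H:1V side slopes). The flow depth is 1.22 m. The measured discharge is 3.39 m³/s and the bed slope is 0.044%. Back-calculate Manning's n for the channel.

n = 0.015

With bottom width b = 1.86 m and side slope z = 0.6: A = (b + zy)y = (1.86 + 0.6×1.22)×1.22 = 3.162 m²; P = b + 2y√(1+z²) = 1.86 + 2×1.22×1.166 = 4.706 m.
Hydraulic radius R = A/P = 3.162/4.706 = 0.672 m.
Rearranging Manning's equation: n = (1/Q) A R^(2/3) S^(1/2) = (1/3.39) × 3.162 × 0.672^(2/3) × √0.00044 = 0.015.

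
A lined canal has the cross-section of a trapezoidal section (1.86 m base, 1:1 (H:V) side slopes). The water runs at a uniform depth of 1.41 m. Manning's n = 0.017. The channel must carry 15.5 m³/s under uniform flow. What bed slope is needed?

S = 0.00448

With bottom width b = 1.86 m and side slope z = 1: A = (b + zy)y = (1.86 + 1×1.41)×1.41 = 4.611 m²; P = b + 2y√(1+z²) = 1.86 + 2×1.41×1.414 = 5.848 m.
Hydraulic radius R = A/P = 4.611/5.848 = 0.7884 m.
From Manning's equation, S = [nQ / (1 A R^(2/3))]² = [0.017 × 15.5 / (1 × 4.611 × 0.7884^(2/3))]² = 0.00448.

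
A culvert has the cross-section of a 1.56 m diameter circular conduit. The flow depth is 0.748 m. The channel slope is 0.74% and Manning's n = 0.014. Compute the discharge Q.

For a circular section of diameter D = 1.56 m at depth y = 0.748 m, the central angle is θ = 2 arccos(1 − 2y/D) = 3.06 rad. Then A = (D²/8)(θ − sin θ) = 0.9058 m² and P = Dθ/2 = 2.386 m.
Hydraulic radius R = A/P = 0.9058/2.386 = 0.3795 m.
Manning's equation: Q = (1/n) A R^(2/3) S^(1/2) = (1/0.014) × 0.9058 × 0.3795^(2/3) × 0.0074^(1/2) = 2.92 m³/s.

Q = 2.92 m³/s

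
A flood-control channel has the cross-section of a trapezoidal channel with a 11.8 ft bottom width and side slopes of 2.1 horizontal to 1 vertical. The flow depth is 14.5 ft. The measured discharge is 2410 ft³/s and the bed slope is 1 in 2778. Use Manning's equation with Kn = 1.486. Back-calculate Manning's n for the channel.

With bottom width b = 11.8 ft and side slope z = 2.1: A = (b + zy)y = (11.8 + 2.1×14.5)×14.5 = 612.6 ft²; P = b + 2y√(1+z²) = 11.8 + 2×14.5×2.326 = 79.25 ft.
Hydraulic radius R = A/P = 612.6/79.25 = 7.73 ft.
Rearranging Manning's equation: n = (1.486/Q) A R^(2/3) S^(1/2) = (1.486/2410) × 612.6 × 7.73^(2/3) × √0.00036 = 0.028.

n = 0.028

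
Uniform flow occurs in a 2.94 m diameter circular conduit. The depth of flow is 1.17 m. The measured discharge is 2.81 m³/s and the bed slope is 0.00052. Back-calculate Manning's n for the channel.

For a circular section of diameter D = 2.94 m at depth y = 1.17 m, the central angle is θ = 2 arccos(1 − 2y/D) = 2.731 rad. Then A = (D²/8)(θ − sin θ) = 2.518 m² and P = Dθ/2 = 4.014 m.
Hydraulic radius R = A/P = 2.518/4.014 = 0.6274 m.
Rearranging Manning's equation: n = (1/Q) A R^(2/3) S^(1/2) = (1/2.81) × 2.518 × 0.6274^(2/3) × √0.00052 = 0.015.

n = 0.015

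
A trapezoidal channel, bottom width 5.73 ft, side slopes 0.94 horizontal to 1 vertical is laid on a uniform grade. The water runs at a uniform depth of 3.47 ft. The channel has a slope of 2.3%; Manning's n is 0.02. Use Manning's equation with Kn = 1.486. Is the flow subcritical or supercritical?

supercritical

With bottom width b = 5.73 ft and side slope z = 0.94: A = (b + zy)y = (5.73 + 0.94×3.47)×3.47 = 31.2 ft²; P = b + 2y√(1+z²) = 5.73 + 2×3.47×1.372 = 15.25 ft.
Hydraulic radius R = A/P = 31.2/15.25 = 2.045 ft.
V = (1.486/n) R^(2/3) √S = (1.486/0.02) × 2.045^(2/3) × √0.023 = 18.16 ft/s. Hydraulic depth D_h = A/T = 31.2/12.25 = 2.546 ft.
Froude number Fr = V/√(g·D_h) = 18.16/√(32.2×2.546) = 2.01, which is greater than 1, so the flow is supercritical.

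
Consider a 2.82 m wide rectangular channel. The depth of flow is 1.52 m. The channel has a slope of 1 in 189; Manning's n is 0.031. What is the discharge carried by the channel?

Q = 8.17 m³/s

Flow area A = b·y = 2.82 × 1.52 = 4.286 m². Wetted perimeter P = b + 2y = 2.82 + 2×1.52 = 5.86 m.
Hydraulic radius R = A/P = 4.286/5.86 = 0.7315 m.
Manning's equation: Q = (1/n) A R^(2/3) S^(1/2) = (1/0.031) × 4.286 × 0.7315^(2/3) × 0.005291^(1/2) = 8.17 m³/s.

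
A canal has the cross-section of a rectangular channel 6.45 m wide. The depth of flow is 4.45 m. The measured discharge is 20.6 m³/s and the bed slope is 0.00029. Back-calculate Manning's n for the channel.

n = 0.036

Flow area A = b·y = 6.45 × 4.45 = 28.7 m². Wetted perimeter P = b + 2y = 6.45 + 2×4.45 = 15.35 m.
Hydraulic radius R = A/P = 28.7/15.35 = 1.87 m.
Rearranging Manning's equation: n = (1/Q) A R^(2/3) S^(1/2) = (1/20.6) × 28.7 × 1.87^(2/3) × √0.00029 = 0.036.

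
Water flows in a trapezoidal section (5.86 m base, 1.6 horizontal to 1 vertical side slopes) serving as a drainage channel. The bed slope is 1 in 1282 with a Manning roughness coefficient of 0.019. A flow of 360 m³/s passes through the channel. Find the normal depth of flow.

y_n = 6.53 m

Manning's equation rearranged: A R^(2/3) = nQ / (1·√S) = 0.019 × 360 / (√0.00078) = 244.9.
At y = 7.17 m: A R^(2/3) = 301.3 — over.
At y = 5.31 m: A R^(2/3) = 156.6 — short.
At y = 6.53 m: A R^(2/3) = 245.1 — matches.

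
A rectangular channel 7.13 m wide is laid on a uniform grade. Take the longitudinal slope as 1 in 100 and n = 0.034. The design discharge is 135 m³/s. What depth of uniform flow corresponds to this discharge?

y_n = 4.17 m

Manning's equation rearranged: A R^(2/3) = nQ / (1·√S) = 0.034 × 135 / (√0.01) = 45.9.
Try y = 4.92 m: A R^(2/3) = 56.93 — over.
Try y = 4.17 m: A R^(2/3) = 45.96 — ≈ 45.9.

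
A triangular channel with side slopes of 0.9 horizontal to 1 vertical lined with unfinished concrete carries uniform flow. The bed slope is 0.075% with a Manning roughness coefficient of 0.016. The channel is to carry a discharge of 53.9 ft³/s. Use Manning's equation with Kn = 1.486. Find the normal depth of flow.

y_n = 4.3 ft

Manning's equation rearranged: A R^(2/3) = nQ / (1.486·√S) = 0.016 × 53.9 / (1.486 × √0.00075) = 21.19.
Trying y = 4.74 ft: A R^(2/3) = 27.49 — over.
Trying y = 3.46 ft: A R^(2/3) = 11.88 — short.
Trying y = 4.3 ft: A R^(2/3) = 21.2 — matches.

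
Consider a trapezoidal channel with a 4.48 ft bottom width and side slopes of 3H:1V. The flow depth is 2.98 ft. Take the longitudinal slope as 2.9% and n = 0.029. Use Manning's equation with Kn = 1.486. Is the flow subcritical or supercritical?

supercritical

With bottom width b = 4.48 ft and side slope z = 3: A = (b + zy)y = (4.48 + 3×2.98)×2.98 = 39.99 ft²; P = b + 2y√(1+z²) = 4.48 + 2×2.98×3.162 = 23.33 ft.
Hydraulic radius R = A/P = 39.99/23.33 = 1.714 ft.
V = (1.486/n) R^(2/3) √S = (1.486/0.029) × 1.714^(2/3) × √0.029 = 12.5 ft/s. Hydraulic depth D_h = A/T = 39.99/22.36 = 1.789 ft.
Froude number Fr = V/√(g·D_h) = 12.5/√(32.2×1.789) = 1.65, which is greater than 1, so the flow is supercritical.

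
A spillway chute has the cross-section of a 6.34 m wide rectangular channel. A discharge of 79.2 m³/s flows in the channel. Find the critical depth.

For a rectangular channel, critical depth y_c = (q²/g)^(1/3) where q = Q/b = 79.2/6.34 = 12.49 m²/s.
So y_c = (12.49²/9.81)^(1/3) = 2.51 m.

y_c = 2.51 m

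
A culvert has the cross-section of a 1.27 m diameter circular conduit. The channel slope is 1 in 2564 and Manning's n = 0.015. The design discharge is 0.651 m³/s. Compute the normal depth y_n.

Manning's equation rearranged: A R^(2/3) = nQ / (1·√S) = 0.015 × 0.651 / (√0.00039) = 0.4945.
At y = 1.09 m: A R^(2/3) = 0.6118 — too large.
At y = 0.786 m: A R^(2/3) = 0.4151 — too small.
At y = 0.89 m: A R^(2/3) = 0.4943 — close enough.

y_n = 0.89 m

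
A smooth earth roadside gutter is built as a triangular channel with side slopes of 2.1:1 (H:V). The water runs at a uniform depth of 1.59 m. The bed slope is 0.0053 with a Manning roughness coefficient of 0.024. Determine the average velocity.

For a triangular section with side slope z = 2.1: A = zy² = 2.1×1.59² = 5.309 m²; P = 2y√(1+z²) = 2×1.59×2.326 = 7.396 m.
Hydraulic radius R = A/P = 5.309/7.396 = 0.7178 m.
From Manning's equation, V = (1/n) R^(2/3) S^(1/2) = (1/0.024) × 0.7178^(2/3) × 0.0053^(1/2) = 2.43 m/s.

V = 2.43 m/s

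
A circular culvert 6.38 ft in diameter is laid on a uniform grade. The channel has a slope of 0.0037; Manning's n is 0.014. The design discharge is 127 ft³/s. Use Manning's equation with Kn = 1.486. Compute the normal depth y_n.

Manning's equation rearranged: A R^(2/3) = nQ / (1.486·√S) = 0.014 × 127 / (1.486 × √0.0037) = 19.67.
Try y = 3.43 ft: A R^(2/3) = 24.63 — over.
Try y = 2.65 ft: A R^(2/3) = 15.75 — short.
Try y = 3 ft: A R^(2/3) = 19.63 — ≈ 19.67.

y_n = 3 ft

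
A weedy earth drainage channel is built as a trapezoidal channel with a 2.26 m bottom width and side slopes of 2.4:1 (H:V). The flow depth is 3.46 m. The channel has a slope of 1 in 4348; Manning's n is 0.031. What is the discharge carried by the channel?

With bottom width b = 2.26 m and side slope z = 2.4: A = (b + zy)y = (2.26 + 2.4×3.46)×3.46 = 36.55 m²; P = b + 2y√(1+z²) = 2.26 + 2×3.46×2.6 = 20.25 m.
Hydraulic radius R = A/P = 36.55/20.25 = 1.805 m.
Manning's equation: Q = (1/n) A R^(2/3) S^(1/2) = (1/0.031) × 36.55 × 1.805^(2/3) × 0.00023^(1/2) = 26.5 m³/s.

Q = 26.5 m³/s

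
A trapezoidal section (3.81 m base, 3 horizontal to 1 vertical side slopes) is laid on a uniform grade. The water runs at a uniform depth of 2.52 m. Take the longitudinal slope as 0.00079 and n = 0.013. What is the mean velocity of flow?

V = 2.77 m/s

With bottom width b = 3.81 m and side slope z = 3: A = (b + zy)y = (3.81 + 3×2.52)×2.52 = 28.65 m²; P = b + 2y√(1+z²) = 3.81 + 2×2.52×3.162 = 19.75 m.
Hydraulic radius R = A/P = 28.65/19.75 = 1.451 m.
From Manning's equation, V = (1/n) R^(2/3) S^(1/2) = (1/0.013) × 1.451^(2/3) × 0.00079^(1/2) = 2.77 m/s.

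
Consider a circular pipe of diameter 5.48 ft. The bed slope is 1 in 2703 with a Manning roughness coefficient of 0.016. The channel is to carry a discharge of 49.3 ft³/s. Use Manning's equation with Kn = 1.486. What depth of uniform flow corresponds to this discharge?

Manning's equation rearranged: A R^(2/3) = nQ / (1.486·√S) = 0.016 × 49.3 / (1.486 × √0.00037) = 27.6.
Trying y = 4.9 ft: A R^(2/3) = 30.92 — too large.
Trying y = 2.98 ft: A R^(2/3) = 16.73 — too small.
Trying y = 4.26 ft: A R^(2/3) = 27.61 — ≈ 27.6.

y_n = 4.26 ft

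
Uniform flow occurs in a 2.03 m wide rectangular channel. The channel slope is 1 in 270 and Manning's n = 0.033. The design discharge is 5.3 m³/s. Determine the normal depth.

y_n = 1.87 m

Manning's equation rearranged: A R^(2/3) = nQ / (1·√S) = 0.033 × 5.3 / (√0.003704) = 2.874.
Trying y = 1.51 m: A R^(2/3) = 2.197 — low.
Trying y = 2.34 m: A R^(2/3) = 3.773 — high.
Trying y = 1.87 m: A R^(2/3) = 2.872 — ≈ 2.874.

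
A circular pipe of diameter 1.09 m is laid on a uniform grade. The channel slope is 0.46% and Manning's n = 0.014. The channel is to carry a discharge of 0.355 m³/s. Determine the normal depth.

y_n = 0.319 m

Manning's equation rearranged: A R^(2/3) = nQ / (1·√S) = 0.014 × 0.355 / (√0.0046) = 0.07328.
Try y = 0.217 m: A R^(2/3) = 0.03403 — too small.
Try y = 0.373 m: A R^(2/3) = 0.09883 — too large.
Try y = 0.319 m: A R^(2/3) = 0.0732 — ≈ 0.07328.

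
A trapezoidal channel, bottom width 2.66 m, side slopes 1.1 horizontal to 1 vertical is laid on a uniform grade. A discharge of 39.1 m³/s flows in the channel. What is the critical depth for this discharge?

At critical depth, Q² T / (g A³) = 1, i.e. A³/T = Q²/g = 39.1²/9.81 = 155.8.
Try y = 2.3 m: A³/T = 220.3 — too large.
Try y = 1.76 m: A³/T = 81.03 — too small.
Try y = 2.1 m: A³/T = 156.2 — ≈ 155.8.

y_c = 2.1 m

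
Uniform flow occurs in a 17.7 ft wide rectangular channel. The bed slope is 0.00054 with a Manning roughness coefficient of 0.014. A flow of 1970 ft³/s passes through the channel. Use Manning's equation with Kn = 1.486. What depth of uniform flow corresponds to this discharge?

y_n = 14.5 ft

Manning's equation rearranged: A R^(2/3) = nQ / (1.486·√S) = 0.014 × 1970 / (1.486 × √0.00054) = 798.7.
Try y = 10.3 ft: A R^(2/3) = 515.9 — low.
Try y = 17.8 ft: A R^(2/3) = 1030 — high.
Try y = 14.5 ft: A R^(2/3) = 799.3 — close enough.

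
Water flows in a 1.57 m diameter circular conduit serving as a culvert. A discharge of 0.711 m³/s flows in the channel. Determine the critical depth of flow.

y_c = 0.419 m

At critical depth, Q² T / (g A³) = 1, i.e. A³/T = Q²/g = 0.711²/9.81 = 0.05153.
At y = 0.53 m: A³/T = 0.1279 — over.
At y = 0.363 m: A³/T = 0.0294 — short.
At y = 0.419 m: A³/T = 0.05142 — matches.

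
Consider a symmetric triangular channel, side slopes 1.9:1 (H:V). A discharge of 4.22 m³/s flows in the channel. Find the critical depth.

At critical depth, Q² T / (g A³) = 1, i.e. A³/T = Q²/g = 4.22²/9.81 = 1.815.
At y = 0.877 m: A³/T = 0.9364 — low.
At y = 1.16 m: A³/T = 3.791 — high.
At y = 1 m: A³/T = 1.805 — matches.

y_c = 1 m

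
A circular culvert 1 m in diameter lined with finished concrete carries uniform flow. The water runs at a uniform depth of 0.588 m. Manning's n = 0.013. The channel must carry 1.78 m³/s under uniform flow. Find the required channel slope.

S = 0.013

For a circular section of diameter D = 1 m at depth y = 0.588 m, the central angle is θ = 2 arccos(1 − 2y/D) = 3.495 rad. Then A = (D²/8)(θ − sin θ) = 0.4802 m² and P = Dθ/2 = 1.748 m.
Hydraulic radius R = A/P = 0.4802/1.748 = 0.2748 m.
From Manning's equation, S = [nQ / (1 A R^(2/3))]² = [0.013 × 1.78 / (1 × 0.4802 × 0.2748^(2/3))]² = 0.013.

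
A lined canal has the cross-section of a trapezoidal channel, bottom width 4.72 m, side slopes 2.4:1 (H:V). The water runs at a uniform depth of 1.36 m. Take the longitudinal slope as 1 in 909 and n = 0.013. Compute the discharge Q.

With bottom width b = 4.72 m and side slope z = 2.4: A = (b + zy)y = (4.72 + 2.4×1.36)×1.36 = 10.86 m²; P = b + 2y√(1+z²) = 4.72 + 2×1.36×2.6 = 11.79 m.
Hydraulic radius R = A/P = 10.86/11.79 = 0.9208 m.
Manning's equation: Q = (1/n) A R^(2/3) S^(1/2) = (1/0.013) × 10.86 × 0.9208^(2/3) × 0.0011^(1/2) = 26.2 m³/s.

Q = 26.2 m³/s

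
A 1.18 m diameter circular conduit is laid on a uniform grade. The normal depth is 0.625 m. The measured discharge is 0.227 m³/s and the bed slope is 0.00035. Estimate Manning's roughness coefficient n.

n = 0.022

For a circular section of diameter D = 1.18 m at depth y = 0.625 m, the central angle is θ = 2 arccos(1 − 2y/D) = 3.26 rad. Then A = (D²/8)(θ − sin θ) = 0.5881 m² and P = Dθ/2 = 1.924 m.
Hydraulic radius R = A/P = 0.5881/1.924 = 0.3057 m.
Rearranging Manning's equation: n = (1/Q) A R^(2/3) S^(1/2) = (1/0.227) × 0.5881 × 0.3057^(2/3) × √0.00035 = 0.022.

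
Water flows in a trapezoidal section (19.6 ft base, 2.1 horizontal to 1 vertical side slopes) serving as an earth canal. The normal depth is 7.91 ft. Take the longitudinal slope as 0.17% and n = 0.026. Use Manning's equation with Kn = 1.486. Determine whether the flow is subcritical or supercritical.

With bottom width b = 19.6 ft and side slope z = 2.1: A = (b + zy)y = (19.6 + 2.1×7.91)×7.91 = 286.4 ft²; P = b + 2y√(1+z²) = 19.6 + 2×7.91×2.326 = 56.4 ft.
Hydraulic radius R = A/P = 286.4/56.4 = 5.079 ft.
V = (1.486/n) R^(2/3) √S = (1.486/0.026) × 5.079^(2/3) × √0.0017 = 6.963 ft/s. Hydraulic depth D_h = A/T = 286.4/52.82 = 5.423 ft.
Froude number Fr = V/√(g·D_h) = 6.963/√(32.2×5.423) = 0.527, which is less than 1, so the flow is subcritical.

subcritical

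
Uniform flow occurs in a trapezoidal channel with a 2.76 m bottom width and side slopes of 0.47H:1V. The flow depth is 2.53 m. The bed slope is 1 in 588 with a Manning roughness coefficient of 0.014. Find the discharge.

With bottom width b = 2.76 m and side slope z = 0.47: A = (b + zy)y = (2.76 + 0.47×2.53)×2.53 = 9.991 m²; P = b + 2y√(1+z²) = 2.76 + 2×2.53×1.105 = 8.351 m.
Hydraulic radius R = A/P = 9.991/8.351 = 1.196 m.
Manning's equation: Q = (1/n) A R^(2/3) S^(1/2) = (1/0.014) × 9.991 × 1.196^(2/3) × 0.001701^(1/2) = 33.2 m³/s.

Q = 33.2 m³/s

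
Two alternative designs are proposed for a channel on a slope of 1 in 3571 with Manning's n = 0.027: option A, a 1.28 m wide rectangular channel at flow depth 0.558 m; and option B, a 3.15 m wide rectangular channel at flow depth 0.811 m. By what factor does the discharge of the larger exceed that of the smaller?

5.28

Channel A: Flow area A = b·y = 1.28 × 0.558 = 0.7142 m². Wetted perimeter P = b + 2y = 1.28 + 2×0.558 = 2.396 m. Hydraulic radius R = A/P = 0.7142/2.396 = 0.2981 m. Q_A = (1/0.027)·0.7142·0.2981^(2/3)·√0.00028 = 0.1975 m³/s.
Channel B: Flow area A = b·y = 3.15 × 0.811 = 2.555 m². Wetted perimeter P = b + 2y = 3.15 + 2×0.811 = 4.772 m. Hydraulic radius R = A/P = 2.555/4.772 = 0.5353 m. Q_B = (1/0.027)·2.555·0.5353^(2/3)·√0.00028 = 1.044 m³/s.
The larger discharge is 1.044 m³/s and the smaller is 0.1975 m³/s; the ratio is 5.28.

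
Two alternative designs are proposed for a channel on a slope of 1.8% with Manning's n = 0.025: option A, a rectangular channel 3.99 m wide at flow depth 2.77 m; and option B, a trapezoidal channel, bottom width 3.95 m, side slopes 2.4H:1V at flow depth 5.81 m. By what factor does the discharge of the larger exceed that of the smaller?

17.9

Channel A: Flow area A = b·y = 3.99 × 2.77 = 11.05 m². Wetted perimeter P = b + 2y = 3.99 + 2×2.77 = 9.53 m. Hydraulic radius R = A/P = 11.05/9.53 = 1.16 m. Q_A = (1/0.025)·11.05·1.16^(2/3)·√0.018 = 65.47 m³/s.
Channel B: With bottom width b = 3.95 m and side slope z = 2.4: A = (b + zy)y = (3.95 + 2.4×5.81)×5.81 = 104 m²; P = b + 2y√(1+z²) = 3.95 + 2×5.81×2.6 = 34.16 m. Hydraulic radius R = A/P = 104/34.16 = 3.043 m. Q_B = (1/0.025)·104·3.043^(2/3)·√0.018 = 1172 m³/s.
The larger discharge is 1172 m³/s and the smaller is 65.47 m³/s; the ratio is 17.9.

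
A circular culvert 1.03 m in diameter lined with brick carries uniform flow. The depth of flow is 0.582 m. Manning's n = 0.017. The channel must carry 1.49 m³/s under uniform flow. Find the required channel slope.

S = 0.0151

For a circular section of diameter D = 1.03 m at depth y = 0.582 m, the central angle is θ = 2 arccos(1 − 2y/D) = 3.403 rad. Then A = (D²/8)(θ − sin θ) = 0.4854 m² and P = Dθ/2 = 1.752 m.
Hydraulic radius R = A/P = 0.4854/1.752 = 0.277 m.
From Manning's equation, S = [nQ / (1 A R^(2/3))]² = [0.017 × 1.49 / (1 × 0.4854 × 0.277^(2/3))]² = 0.0151.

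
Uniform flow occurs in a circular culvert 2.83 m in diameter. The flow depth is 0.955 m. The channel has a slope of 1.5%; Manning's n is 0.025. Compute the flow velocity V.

V = 3.22 m/s

For a circular section of diameter D = 2.83 m at depth y = 0.955 m, the central angle is θ = 2 arccos(1 − 2y/D) = 2.479 rad. Then A = (D²/8)(θ − sin θ) = 1.867 m² and P = Dθ/2 = 3.508 m.
Hydraulic radius R = A/P = 1.867/3.508 = 0.532 m.
From Manning's equation, V = (1/n) R^(2/3) S^(1/2) = (1/0.025) × 0.532^(2/3) × 0.015^(1/2) = 3.22 m/s.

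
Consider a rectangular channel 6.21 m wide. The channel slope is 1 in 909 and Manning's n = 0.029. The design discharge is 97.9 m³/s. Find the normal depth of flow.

y_n = 8.05 m

Manning's equation rearranged: A R^(2/3) = nQ / (1·√S) = 0.029 × 97.9 / (√0.0011) = 85.6.
Trying y = 8.96 m: A R^(2/3) = 97.12 — over.
Trying y = 6.85 m: A R^(2/3) = 70.57 — short.
Trying y = 8.05 m: A R^(2/3) = 85.6 — ≈ 85.6.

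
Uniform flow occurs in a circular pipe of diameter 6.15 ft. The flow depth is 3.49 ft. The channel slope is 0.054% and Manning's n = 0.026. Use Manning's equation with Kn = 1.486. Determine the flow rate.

For a circular section of diameter D = 6.15 ft at depth y = 3.49 ft, the central angle is θ = 2 arccos(1 − 2y/D) = 3.412 rad. Then A = (D²/8)(θ − sin θ) = 17.4 ft² and P = Dθ/2 = 10.49 ft.
Hydraulic radius R = A/P = 17.4/10.49 = 1.658 ft.
Manning's equation: Q = (1.486/n) A R^(2/3) S^(1/2) = (1.486/0.026) × 17.4 × 1.658^(2/3) × 0.00054^(1/2) = 32.4 ft³/s.

Q = 32.4 ft³/s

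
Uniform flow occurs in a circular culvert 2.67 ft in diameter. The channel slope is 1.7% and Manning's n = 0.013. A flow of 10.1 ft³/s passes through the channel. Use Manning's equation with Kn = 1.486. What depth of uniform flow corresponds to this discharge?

Manning's equation rearranged: A R^(2/3) = nQ / (1.486·√S) = 0.013 × 10.1 / (1.486 × √0.017) = 0.6777.
Try y = 0.887 ft: A R^(2/3) = 1.019 — over.
Try y = 0.719 ft: A R^(2/3) = 0.6784 — matches.

y_n = 0.719 ft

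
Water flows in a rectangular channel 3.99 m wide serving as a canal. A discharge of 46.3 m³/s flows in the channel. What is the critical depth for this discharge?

For a rectangular channel, critical depth y_c = (q²/g)^(1/3) where q = Q/b = 46.3/3.99 = 11.6 m²/s.
So y_c = (11.6²/9.81)^(1/3) = 2.39 m.

y_c = 2.39 m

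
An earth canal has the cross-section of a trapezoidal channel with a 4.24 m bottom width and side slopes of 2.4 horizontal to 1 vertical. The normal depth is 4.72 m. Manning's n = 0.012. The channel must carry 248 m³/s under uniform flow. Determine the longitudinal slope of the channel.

With bottom width b = 4.24 m and side slope z = 2.4: A = (b + zy)y = (4.24 + 2.4×4.72)×4.72 = 73.48 m²; P = b + 2y√(1+z²) = 4.24 + 2×4.72×2.6 = 28.78 m.
Hydraulic radius R = A/P = 73.48/28.78 = 2.553 m.
From Manning's equation, S = [nQ / (1 A R^(2/3))]² = [0.012 × 248 / (1 × 73.48 × 2.553^(2/3))]² = 0.00047.

S = 0.00047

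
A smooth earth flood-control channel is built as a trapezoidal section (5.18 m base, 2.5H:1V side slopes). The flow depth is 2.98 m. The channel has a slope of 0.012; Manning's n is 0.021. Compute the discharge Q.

With bottom width b = 5.18 m and side slope z = 2.5: A = (b + zy)y = (5.18 + 2.5×2.98)×2.98 = 37.64 m²; P = b + 2y√(1+z²) = 5.18 + 2×2.98×2.693 = 21.23 m.
Hydraulic radius R = A/P = 37.64/21.23 = 1.773 m.
Manning's equation: Q = (1/n) A R^(2/3) S^(1/2) = (1/0.021) × 37.64 × 1.773^(2/3) × 0.012^(1/2) = 288 m³/s.

Q = 288 m³/s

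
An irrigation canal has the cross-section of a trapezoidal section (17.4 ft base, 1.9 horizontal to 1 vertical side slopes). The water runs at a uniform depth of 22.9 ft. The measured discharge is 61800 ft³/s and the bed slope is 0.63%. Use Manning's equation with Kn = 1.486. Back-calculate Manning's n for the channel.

n = 0.014

With bottom width b = 17.4 ft and side slope z = 1.9: A = (b + zy)y = (17.4 + 1.9×22.9)×22.9 = 1395 ft²; P = b + 2y√(1+z²) = 17.4 + 2×22.9×2.147 = 115.7 ft.
Hydraulic radius R = A/P = 1395/115.7 = 12.05 ft.
Rearranging Manning's equation: n = (1.486/Q) A R^(2/3) S^(1/2) = (1.486/61800) × 1395 × 12.05^(2/3) × √0.0063 = 0.014.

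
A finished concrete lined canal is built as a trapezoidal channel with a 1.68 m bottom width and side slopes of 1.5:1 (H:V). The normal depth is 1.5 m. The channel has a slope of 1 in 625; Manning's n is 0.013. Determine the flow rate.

With bottom width b = 1.68 m and side slope z = 1.5: A = (b + zy)y = (1.68 + 1.5×1.5)×1.5 = 5.895 m²; P = b + 2y√(1+z²) = 1.68 + 2×1.5×1.803 = 7.088 m.
Hydraulic radius R = A/P = 5.895/7.088 = 0.8316 m.
Manning's equation: Q = (1/n) A R^(2/3) S^(1/2) = (1/0.013) × 5.895 × 0.8316^(2/3) × 0.0016^(1/2) = 16 m³/s.

Q = 16 m³/s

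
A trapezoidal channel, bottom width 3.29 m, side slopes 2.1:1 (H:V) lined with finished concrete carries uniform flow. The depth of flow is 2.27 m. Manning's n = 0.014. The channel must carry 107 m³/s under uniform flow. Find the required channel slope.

S = 0.00463

With bottom width b = 3.29 m and side slope z = 2.1: A = (b + zy)y = (3.29 + 2.1×2.27)×2.27 = 18.29 m²; P = b + 2y√(1+z²) = 3.29 + 2×2.27×2.326 = 13.85 m.
Hydraulic radius R = A/P = 18.29/13.85 = 1.321 m.
From Manning's equation, S = [nQ / (1 A R^(2/3))]² = [0.014 × 107 / (1 × 18.29 × 1.321^(2/3))]² = 0.00463.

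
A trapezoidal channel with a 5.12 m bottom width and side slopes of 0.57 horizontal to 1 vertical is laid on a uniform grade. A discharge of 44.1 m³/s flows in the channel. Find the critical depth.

At critical depth, Q² T / (g A³) = 1, i.e. A³/T = Q²/g = 44.1²/9.81 = 198.2.
Try y = 2.15 m: A³/T = 335.4 — over.
Try y = 1.53 m: A³/T = 112.3 — short.
Try y = 1.83 m: A³/T = 199.1 — matches.

y_c = 1.83 m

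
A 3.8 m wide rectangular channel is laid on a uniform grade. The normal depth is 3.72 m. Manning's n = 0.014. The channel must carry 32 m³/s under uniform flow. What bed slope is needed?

S = 0.00074

Flow area A = b·y = 3.8 × 3.72 = 14.14 m². Wetted perimeter P = b + 2y = 3.8 + 2×3.72 = 11.24 m.
Hydraulic radius R = A/P = 14.14/11.24 = 1.258 m.
From Manning's equation, S = [nQ / (1 A R^(2/3))]² = [0.014 × 32 / (1 × 14.14 × 1.258^(2/3))]² = 0.00074.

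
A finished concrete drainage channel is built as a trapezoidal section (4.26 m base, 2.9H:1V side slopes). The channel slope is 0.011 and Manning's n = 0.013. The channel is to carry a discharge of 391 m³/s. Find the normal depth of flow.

y_n = 2.82 m

Manning's equation rearranged: A R^(2/3) = nQ / (1·√S) = 0.013 × 391 / (√0.011) = 48.46.
At y = 1.99 m: A R^(2/3) = 22.69 — too small.
At y = 2.82 m: A R^(2/3) = 48.52 — matches.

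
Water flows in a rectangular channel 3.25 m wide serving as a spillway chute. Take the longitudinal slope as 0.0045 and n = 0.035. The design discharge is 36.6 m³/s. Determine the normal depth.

Manning's equation rearranged: A R^(2/3) = nQ / (1·√S) = 0.035 × 36.6 / (√0.0045) = 19.1.
At y = 3.52 m: A R^(2/3) = 12.28 — too small.
At y = 5.72 m: A R^(2/3) = 21.75 — too large.
At y = 5.11 m: A R^(2/3) = 19.1 — close enough.

y_n = 5.11 m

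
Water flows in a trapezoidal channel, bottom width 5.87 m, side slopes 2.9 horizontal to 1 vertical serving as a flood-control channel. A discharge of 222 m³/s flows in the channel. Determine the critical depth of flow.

At critical depth, Q² T / (g A³) = 1, i.e. A³/T = Q²/g = 222²/9.81 = 5024.
At y = 2.91 m: A³/T = 3174 — short.
At y = 3.87 m: A³/T = 10220 — over.
At y = 3.26 m: A³/T = 5032 — matches.

y_c = 3.26 m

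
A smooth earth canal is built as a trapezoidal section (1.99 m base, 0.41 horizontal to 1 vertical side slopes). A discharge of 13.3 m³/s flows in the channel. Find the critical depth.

y_c = 1.49 m

At critical depth, Q² T / (g A³) = 1, i.e. A³/T = Q²/g = 13.3²/9.81 = 18.03.
Try y = 1.17 m: A³/T = 8.18 — short.
Try y = 1.62 m: A³/T = 23.96 — over.
Try y = 1.49 m: A³/T = 18.12 — matches.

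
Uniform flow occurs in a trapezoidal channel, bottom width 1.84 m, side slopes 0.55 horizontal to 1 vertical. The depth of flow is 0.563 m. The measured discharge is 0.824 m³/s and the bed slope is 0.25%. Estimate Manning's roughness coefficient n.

With bottom width b = 1.84 m and side slope z = 0.55: A = (b + zy)y = (1.84 + 0.55×0.563)×0.563 = 1.21 m²; P = b + 2y√(1+z²) = 1.84 + 2×0.563×1.141 = 3.125 m.
Hydraulic radius R = A/P = 1.21/3.125 = 0.3873 m.
Rearranging Manning's equation: n = (1/Q) A R^(2/3) S^(1/2) = (1/0.824) × 1.21 × 0.3873^(2/3) × √0.0025 = 0.039.

n = 0.039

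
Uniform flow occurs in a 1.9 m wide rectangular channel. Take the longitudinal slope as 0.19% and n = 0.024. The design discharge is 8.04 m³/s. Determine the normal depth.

Manning's equation rearranged: A R^(2/3) = nQ / (1·√S) = 0.024 × 8.04 / (√0.0019) = 4.427.
Trying y = 2.18 m: A R^(2/3) = 3.145 — short.
Trying y = 3.26 m: A R^(2/3) = 5.048 — over.
Trying y = 2.91 m: A R^(2/3) = 4.426 — close enough.

y_n = 2.91 m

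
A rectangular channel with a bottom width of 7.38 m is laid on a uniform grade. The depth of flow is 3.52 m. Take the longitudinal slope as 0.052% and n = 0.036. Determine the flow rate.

Q = 24.4 m³/s

Flow area A = b·y = 7.38 × 3.52 = 25.98 m². Wetted perimeter P = b + 2y = 7.38 + 2×3.52 = 14.42 m.
Hydraulic radius R = A/P = 25.98/14.42 = 1.801 m.
Manning's equation: Q = (1/n) A R^(2/3) S^(1/2) = (1/0.036) × 25.98 × 1.801^(2/3) × 0.00052^(1/2) = 24.4 m³/s.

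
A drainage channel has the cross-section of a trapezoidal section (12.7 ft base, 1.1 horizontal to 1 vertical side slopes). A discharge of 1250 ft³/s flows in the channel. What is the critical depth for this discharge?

At critical depth, Q² T / (g A³) = 1, i.e. A³/T = Q²/g = 1250²/32.2 = 48520.
At y = 3.99 ft: A³/T = 14760 — too small.
At y = 5.65 ft: A³/T = 48570 — matches.

y_c = 5.65 ft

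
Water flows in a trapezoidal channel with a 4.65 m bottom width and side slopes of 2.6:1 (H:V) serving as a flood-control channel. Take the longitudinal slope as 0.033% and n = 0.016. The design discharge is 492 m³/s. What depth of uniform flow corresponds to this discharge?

Manning's equation rearranged: A R^(2/3) = nQ / (1·√S) = 0.016 × 492 / (√0.00033) = 433.3.
Try y = 5.71 m: A R^(2/3) = 234.3 — short.
Try y = 8.58 m: A R^(2/3) = 622 — over.
Try y = 7.39 m: A R^(2/3) = 433.1 — matches.

y_n = 7.39 m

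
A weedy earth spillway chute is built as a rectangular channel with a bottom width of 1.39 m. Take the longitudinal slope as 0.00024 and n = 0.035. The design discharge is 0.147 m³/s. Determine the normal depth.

Manning's equation rearranged: A R^(2/3) = nQ / (1·√S) = 0.035 × 0.147 / (√0.00024) = 0.3321.
At y = 0.411 m: A R^(2/3) = 0.2317 — low.
At y = 0.532 m: A R^(2/3) = 0.3324 — matches.

y_n = 0.532 m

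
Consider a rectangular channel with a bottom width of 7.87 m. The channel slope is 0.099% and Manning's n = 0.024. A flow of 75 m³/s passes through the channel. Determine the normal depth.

y_n = 4.45 m

Manning's equation rearranged: A R^(2/3) = nQ / (1·√S) = 0.024 × 75 / (√0.00099) = 57.21.
Try y = 5 m: A R^(2/3) = 66.6 — over.
Try y = 3.58 m: A R^(2/3) = 42.83 — short.
Try y = 4.45 m: A R^(2/3) = 57.22 — ≈ 57.21.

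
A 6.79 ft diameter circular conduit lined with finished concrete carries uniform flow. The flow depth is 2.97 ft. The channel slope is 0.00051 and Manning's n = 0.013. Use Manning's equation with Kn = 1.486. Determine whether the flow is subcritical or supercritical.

subcritical

For a circular section of diameter D = 6.79 ft at depth y = 2.97 ft, the central angle is θ = 2 arccos(1 − 2y/D) = 2.891 rad. Then A = (D²/8)(θ − sin θ) = 15.23 ft² and P = Dθ/2 = 9.813 ft.
Hydraulic radius R = A/P = 15.23/9.813 = 1.552 ft.
V = (1.486/n) R^(2/3) √S = (1.486/0.013) × 1.552^(2/3) × √0.00051 = 3.46 ft/s. Hydraulic depth D_h = A/T = 15.23/6.737 = 2.26 ft.
Froude number Fr = V/√(g·D_h) = 3.46/√(32.2×2.26) = 0.406, which is less than 1, so the flow is subcritical.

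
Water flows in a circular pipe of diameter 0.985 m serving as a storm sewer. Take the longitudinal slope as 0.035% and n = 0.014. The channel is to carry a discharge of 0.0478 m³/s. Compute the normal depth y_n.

Manning's equation rearranged: A R^(2/3) = nQ / (1·√S) = 0.014 × 0.0478 / (√0.00035) = 0.03577.
Trying y = 0.205 m: A R^(2/3) = 0.02841 — too small.
Trying y = 0.268 m: A R^(2/3) = 0.04846 — too large.
Trying y = 0.23 m: A R^(2/3) = 0.0358 — ≈ 0.03577.

y_n = 0.23 m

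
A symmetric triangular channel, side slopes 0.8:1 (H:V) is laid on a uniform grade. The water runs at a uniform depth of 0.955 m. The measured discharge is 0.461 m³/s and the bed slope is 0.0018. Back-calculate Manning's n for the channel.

For a triangular section with side slope z = 0.8: A = zy² = 0.8×0.955² = 0.7296 m²; P = 2y√(1+z²) = 2×0.955×1.281 = 2.446 m.
Hydraulic radius R = A/P = 0.7296/2.446 = 0.2983 m.
Rearranging Manning's equation: n = (1/Q) A R^(2/3) S^(1/2) = (1/0.461) × 0.7296 × 0.2983^(2/3) × √0.0018 = 0.03.

n = 0.03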